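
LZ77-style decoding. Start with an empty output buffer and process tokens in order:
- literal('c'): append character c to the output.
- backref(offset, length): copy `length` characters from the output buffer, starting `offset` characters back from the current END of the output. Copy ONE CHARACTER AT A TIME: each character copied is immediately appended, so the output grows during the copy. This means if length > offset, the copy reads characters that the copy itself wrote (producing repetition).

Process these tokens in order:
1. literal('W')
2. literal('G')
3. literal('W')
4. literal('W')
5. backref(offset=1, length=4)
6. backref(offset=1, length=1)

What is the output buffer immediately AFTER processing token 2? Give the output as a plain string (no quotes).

Answer: WG

Derivation:
Token 1: literal('W'). Output: "W"
Token 2: literal('G'). Output: "WG"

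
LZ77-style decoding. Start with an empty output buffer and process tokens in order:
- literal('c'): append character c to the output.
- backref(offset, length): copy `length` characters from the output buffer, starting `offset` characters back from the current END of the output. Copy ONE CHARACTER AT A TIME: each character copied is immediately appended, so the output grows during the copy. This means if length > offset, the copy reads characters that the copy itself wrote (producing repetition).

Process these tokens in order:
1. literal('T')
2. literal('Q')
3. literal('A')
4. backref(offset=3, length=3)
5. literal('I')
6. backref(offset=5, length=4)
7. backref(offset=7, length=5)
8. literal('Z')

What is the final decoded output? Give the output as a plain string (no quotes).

Answer: TQATQAIATQAQAIATZ

Derivation:
Token 1: literal('T'). Output: "T"
Token 2: literal('Q'). Output: "TQ"
Token 3: literal('A'). Output: "TQA"
Token 4: backref(off=3, len=3). Copied 'TQA' from pos 0. Output: "TQATQA"
Token 5: literal('I'). Output: "TQATQAI"
Token 6: backref(off=5, len=4). Copied 'ATQA' from pos 2. Output: "TQATQAIATQA"
Token 7: backref(off=7, len=5). Copied 'QAIAT' from pos 4. Output: "TQATQAIATQAQAIAT"
Token 8: literal('Z'). Output: "TQATQAIATQAQAIATZ"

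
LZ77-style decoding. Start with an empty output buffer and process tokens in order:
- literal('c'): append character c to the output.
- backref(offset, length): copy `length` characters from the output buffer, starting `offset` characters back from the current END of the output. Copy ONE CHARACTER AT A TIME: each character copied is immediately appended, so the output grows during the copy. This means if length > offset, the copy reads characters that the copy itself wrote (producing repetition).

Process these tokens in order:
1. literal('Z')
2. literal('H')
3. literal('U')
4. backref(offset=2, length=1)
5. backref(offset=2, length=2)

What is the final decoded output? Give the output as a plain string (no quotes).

Answer: ZHUHUH

Derivation:
Token 1: literal('Z'). Output: "Z"
Token 2: literal('H'). Output: "ZH"
Token 3: literal('U'). Output: "ZHU"
Token 4: backref(off=2, len=1). Copied 'H' from pos 1. Output: "ZHUH"
Token 5: backref(off=2, len=2). Copied 'UH' from pos 2. Output: "ZHUHUH"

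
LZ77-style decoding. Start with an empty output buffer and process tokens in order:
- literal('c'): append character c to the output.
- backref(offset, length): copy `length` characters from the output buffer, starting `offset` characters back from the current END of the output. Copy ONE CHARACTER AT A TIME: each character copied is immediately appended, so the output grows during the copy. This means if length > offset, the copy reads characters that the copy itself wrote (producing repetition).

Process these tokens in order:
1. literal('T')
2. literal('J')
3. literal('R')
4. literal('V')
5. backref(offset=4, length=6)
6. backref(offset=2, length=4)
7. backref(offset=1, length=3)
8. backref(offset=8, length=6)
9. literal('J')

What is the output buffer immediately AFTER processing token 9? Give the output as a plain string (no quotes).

Answer: TJRVTJRVTJTJTJJJJJTJTJJJ

Derivation:
Token 1: literal('T'). Output: "T"
Token 2: literal('J'). Output: "TJ"
Token 3: literal('R'). Output: "TJR"
Token 4: literal('V'). Output: "TJRV"
Token 5: backref(off=4, len=6) (overlapping!). Copied 'TJRVTJ' from pos 0. Output: "TJRVTJRVTJ"
Token 6: backref(off=2, len=4) (overlapping!). Copied 'TJTJ' from pos 8. Output: "TJRVTJRVTJTJTJ"
Token 7: backref(off=1, len=3) (overlapping!). Copied 'JJJ' from pos 13. Output: "TJRVTJRVTJTJTJJJJ"
Token 8: backref(off=8, len=6). Copied 'JTJTJJ' from pos 9. Output: "TJRVTJRVTJTJTJJJJJTJTJJ"
Token 9: literal('J'). Output: "TJRVTJRVTJTJTJJJJJTJTJJJ"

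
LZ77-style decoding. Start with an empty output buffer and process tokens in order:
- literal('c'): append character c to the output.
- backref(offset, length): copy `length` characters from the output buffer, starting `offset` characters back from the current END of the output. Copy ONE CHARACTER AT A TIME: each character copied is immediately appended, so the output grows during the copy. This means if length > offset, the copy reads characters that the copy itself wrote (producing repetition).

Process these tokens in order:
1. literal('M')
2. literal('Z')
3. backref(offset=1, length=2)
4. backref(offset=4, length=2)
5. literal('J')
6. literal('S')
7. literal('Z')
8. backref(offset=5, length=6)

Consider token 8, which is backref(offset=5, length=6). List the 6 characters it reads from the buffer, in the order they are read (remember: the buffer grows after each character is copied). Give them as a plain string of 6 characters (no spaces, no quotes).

Token 1: literal('M'). Output: "M"
Token 2: literal('Z'). Output: "MZ"
Token 3: backref(off=1, len=2) (overlapping!). Copied 'ZZ' from pos 1. Output: "MZZZ"
Token 4: backref(off=4, len=2). Copied 'MZ' from pos 0. Output: "MZZZMZ"
Token 5: literal('J'). Output: "MZZZMZJ"
Token 6: literal('S'). Output: "MZZZMZJS"
Token 7: literal('Z'). Output: "MZZZMZJSZ"
Token 8: backref(off=5, len=6). Buffer before: "MZZZMZJSZ" (len 9)
  byte 1: read out[4]='M', append. Buffer now: "MZZZMZJSZM"
  byte 2: read out[5]='Z', append. Buffer now: "MZZZMZJSZMZ"
  byte 3: read out[6]='J', append. Buffer now: "MZZZMZJSZMZJ"
  byte 4: read out[7]='S', append. Buffer now: "MZZZMZJSZMZJS"
  byte 5: read out[8]='Z', append. Buffer now: "MZZZMZJSZMZJSZ"
  byte 6: read out[9]='M', append. Buffer now: "MZZZMZJSZMZJSZM"

Answer: MZJSZM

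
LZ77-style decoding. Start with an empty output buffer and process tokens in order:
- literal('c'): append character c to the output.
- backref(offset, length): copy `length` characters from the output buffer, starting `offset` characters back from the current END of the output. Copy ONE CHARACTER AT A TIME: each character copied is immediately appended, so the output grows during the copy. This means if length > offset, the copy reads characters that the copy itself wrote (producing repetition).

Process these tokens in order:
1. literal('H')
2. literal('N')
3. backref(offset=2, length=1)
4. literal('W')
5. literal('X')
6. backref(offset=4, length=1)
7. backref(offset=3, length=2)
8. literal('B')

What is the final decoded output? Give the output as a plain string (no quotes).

Token 1: literal('H'). Output: "H"
Token 2: literal('N'). Output: "HN"
Token 3: backref(off=2, len=1). Copied 'H' from pos 0. Output: "HNH"
Token 4: literal('W'). Output: "HNHW"
Token 5: literal('X'). Output: "HNHWX"
Token 6: backref(off=4, len=1). Copied 'N' from pos 1. Output: "HNHWXN"
Token 7: backref(off=3, len=2). Copied 'WX' from pos 3. Output: "HNHWXNWX"
Token 8: literal('B'). Output: "HNHWXNWXB"

Answer: HNHWXNWXB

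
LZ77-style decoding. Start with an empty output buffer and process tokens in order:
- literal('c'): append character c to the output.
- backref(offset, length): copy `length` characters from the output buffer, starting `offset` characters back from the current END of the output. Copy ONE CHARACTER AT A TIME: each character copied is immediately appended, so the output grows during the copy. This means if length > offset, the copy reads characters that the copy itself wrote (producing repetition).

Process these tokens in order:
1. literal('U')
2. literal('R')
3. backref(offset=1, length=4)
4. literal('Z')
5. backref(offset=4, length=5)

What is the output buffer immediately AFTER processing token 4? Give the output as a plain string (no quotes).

Token 1: literal('U'). Output: "U"
Token 2: literal('R'). Output: "UR"
Token 3: backref(off=1, len=4) (overlapping!). Copied 'RRRR' from pos 1. Output: "URRRRR"
Token 4: literal('Z'). Output: "URRRRRZ"

Answer: URRRRRZ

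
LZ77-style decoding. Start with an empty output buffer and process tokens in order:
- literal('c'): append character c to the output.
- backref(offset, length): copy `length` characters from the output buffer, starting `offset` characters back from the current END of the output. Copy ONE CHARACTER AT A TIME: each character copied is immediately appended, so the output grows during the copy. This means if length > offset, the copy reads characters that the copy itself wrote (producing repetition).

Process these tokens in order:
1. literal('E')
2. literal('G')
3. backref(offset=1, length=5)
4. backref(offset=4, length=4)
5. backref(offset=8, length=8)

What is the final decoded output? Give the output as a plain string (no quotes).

Answer: EGGGGGGGGGGGGGGGGGG

Derivation:
Token 1: literal('E'). Output: "E"
Token 2: literal('G'). Output: "EG"
Token 3: backref(off=1, len=5) (overlapping!). Copied 'GGGGG' from pos 1. Output: "EGGGGGG"
Token 4: backref(off=4, len=4). Copied 'GGGG' from pos 3. Output: "EGGGGGGGGGG"
Token 5: backref(off=8, len=8). Copied 'GGGGGGGG' from pos 3. Output: "EGGGGGGGGGGGGGGGGGG"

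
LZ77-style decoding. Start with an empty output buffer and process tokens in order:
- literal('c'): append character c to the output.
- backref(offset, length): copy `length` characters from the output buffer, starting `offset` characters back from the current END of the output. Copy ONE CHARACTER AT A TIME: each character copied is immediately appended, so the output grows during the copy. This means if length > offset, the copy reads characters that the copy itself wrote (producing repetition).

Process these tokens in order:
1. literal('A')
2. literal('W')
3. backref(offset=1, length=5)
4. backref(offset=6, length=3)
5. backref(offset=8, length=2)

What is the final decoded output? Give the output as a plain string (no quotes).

Token 1: literal('A'). Output: "A"
Token 2: literal('W'). Output: "AW"
Token 3: backref(off=1, len=5) (overlapping!). Copied 'WWWWW' from pos 1. Output: "AWWWWWW"
Token 4: backref(off=6, len=3). Copied 'WWW' from pos 1. Output: "AWWWWWWWWW"
Token 5: backref(off=8, len=2). Copied 'WW' from pos 2. Output: "AWWWWWWWWWWW"

Answer: AWWWWWWWWWWW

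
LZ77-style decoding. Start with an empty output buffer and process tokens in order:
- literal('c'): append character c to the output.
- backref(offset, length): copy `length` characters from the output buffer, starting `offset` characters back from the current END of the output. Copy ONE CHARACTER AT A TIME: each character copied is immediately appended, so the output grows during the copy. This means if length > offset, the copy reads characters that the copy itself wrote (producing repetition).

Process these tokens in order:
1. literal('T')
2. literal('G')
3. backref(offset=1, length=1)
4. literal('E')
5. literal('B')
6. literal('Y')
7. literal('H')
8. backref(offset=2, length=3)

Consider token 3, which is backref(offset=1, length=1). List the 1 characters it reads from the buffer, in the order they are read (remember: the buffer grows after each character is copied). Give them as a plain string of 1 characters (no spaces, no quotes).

Answer: G

Derivation:
Token 1: literal('T'). Output: "T"
Token 2: literal('G'). Output: "TG"
Token 3: backref(off=1, len=1). Buffer before: "TG" (len 2)
  byte 1: read out[1]='G', append. Buffer now: "TGG"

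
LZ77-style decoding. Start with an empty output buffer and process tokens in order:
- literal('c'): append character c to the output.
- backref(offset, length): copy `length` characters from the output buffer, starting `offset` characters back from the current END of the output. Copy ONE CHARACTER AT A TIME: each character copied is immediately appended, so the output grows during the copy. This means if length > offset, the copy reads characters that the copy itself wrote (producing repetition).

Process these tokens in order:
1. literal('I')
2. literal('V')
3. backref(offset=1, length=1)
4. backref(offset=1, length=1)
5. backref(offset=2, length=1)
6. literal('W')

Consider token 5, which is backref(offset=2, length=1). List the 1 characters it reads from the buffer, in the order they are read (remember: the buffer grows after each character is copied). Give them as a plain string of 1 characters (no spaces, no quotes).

Answer: V

Derivation:
Token 1: literal('I'). Output: "I"
Token 2: literal('V'). Output: "IV"
Token 3: backref(off=1, len=1). Copied 'V' from pos 1. Output: "IVV"
Token 4: backref(off=1, len=1). Copied 'V' from pos 2. Output: "IVVV"
Token 5: backref(off=2, len=1). Buffer before: "IVVV" (len 4)
  byte 1: read out[2]='V', append. Buffer now: "IVVVV"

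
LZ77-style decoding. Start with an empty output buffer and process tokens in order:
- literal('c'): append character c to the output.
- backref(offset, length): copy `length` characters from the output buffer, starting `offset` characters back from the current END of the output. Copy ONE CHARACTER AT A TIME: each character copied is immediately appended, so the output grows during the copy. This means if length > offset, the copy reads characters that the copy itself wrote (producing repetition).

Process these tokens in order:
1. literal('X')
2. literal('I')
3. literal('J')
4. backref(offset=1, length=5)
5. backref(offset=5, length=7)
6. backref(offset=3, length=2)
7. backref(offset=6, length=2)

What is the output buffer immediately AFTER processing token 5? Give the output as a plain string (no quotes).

Answer: XIJJJJJJJJJJJJJ

Derivation:
Token 1: literal('X'). Output: "X"
Token 2: literal('I'). Output: "XI"
Token 3: literal('J'). Output: "XIJ"
Token 4: backref(off=1, len=5) (overlapping!). Copied 'JJJJJ' from pos 2. Output: "XIJJJJJJ"
Token 5: backref(off=5, len=7) (overlapping!). Copied 'JJJJJJJ' from pos 3. Output: "XIJJJJJJJJJJJJJ"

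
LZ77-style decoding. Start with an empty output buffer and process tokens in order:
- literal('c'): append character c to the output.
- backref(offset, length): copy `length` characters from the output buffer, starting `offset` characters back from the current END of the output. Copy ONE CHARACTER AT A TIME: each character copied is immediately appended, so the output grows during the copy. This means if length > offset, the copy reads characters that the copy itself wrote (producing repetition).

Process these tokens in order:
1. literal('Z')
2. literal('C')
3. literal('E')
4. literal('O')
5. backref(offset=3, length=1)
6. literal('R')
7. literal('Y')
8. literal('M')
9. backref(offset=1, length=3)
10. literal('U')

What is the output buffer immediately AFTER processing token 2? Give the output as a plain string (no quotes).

Token 1: literal('Z'). Output: "Z"
Token 2: literal('C'). Output: "ZC"

Answer: ZC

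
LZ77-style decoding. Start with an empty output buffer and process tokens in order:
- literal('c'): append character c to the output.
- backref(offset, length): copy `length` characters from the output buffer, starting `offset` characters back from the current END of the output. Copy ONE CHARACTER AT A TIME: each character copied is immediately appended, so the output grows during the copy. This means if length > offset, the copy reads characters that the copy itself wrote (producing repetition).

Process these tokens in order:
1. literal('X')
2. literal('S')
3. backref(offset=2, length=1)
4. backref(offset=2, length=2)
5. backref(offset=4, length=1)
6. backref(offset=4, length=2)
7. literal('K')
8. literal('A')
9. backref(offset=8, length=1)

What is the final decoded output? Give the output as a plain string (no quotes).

Token 1: literal('X'). Output: "X"
Token 2: literal('S'). Output: "XS"
Token 3: backref(off=2, len=1). Copied 'X' from pos 0. Output: "XSX"
Token 4: backref(off=2, len=2). Copied 'SX' from pos 1. Output: "XSXSX"
Token 5: backref(off=4, len=1). Copied 'S' from pos 1. Output: "XSXSXS"
Token 6: backref(off=4, len=2). Copied 'XS' from pos 2. Output: "XSXSXSXS"
Token 7: literal('K'). Output: "XSXSXSXSK"
Token 8: literal('A'). Output: "XSXSXSXSKA"
Token 9: backref(off=8, len=1). Copied 'X' from pos 2. Output: "XSXSXSXSKAX"

Answer: XSXSXSXSKAX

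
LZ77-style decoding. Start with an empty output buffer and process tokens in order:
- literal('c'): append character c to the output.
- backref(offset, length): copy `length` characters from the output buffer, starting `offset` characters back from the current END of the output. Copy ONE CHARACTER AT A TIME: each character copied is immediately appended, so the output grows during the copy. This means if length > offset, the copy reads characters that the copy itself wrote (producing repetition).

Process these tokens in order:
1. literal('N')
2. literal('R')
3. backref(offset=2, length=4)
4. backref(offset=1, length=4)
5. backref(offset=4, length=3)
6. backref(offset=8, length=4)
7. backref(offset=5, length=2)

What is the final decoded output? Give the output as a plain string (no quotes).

Token 1: literal('N'). Output: "N"
Token 2: literal('R'). Output: "NR"
Token 3: backref(off=2, len=4) (overlapping!). Copied 'NRNR' from pos 0. Output: "NRNRNR"
Token 4: backref(off=1, len=4) (overlapping!). Copied 'RRRR' from pos 5. Output: "NRNRNRRRRR"
Token 5: backref(off=4, len=3). Copied 'RRR' from pos 6. Output: "NRNRNRRRRRRRR"
Token 6: backref(off=8, len=4). Copied 'RRRR' from pos 5. Output: "NRNRNRRRRRRRRRRRR"
Token 7: backref(off=5, len=2). Copied 'RR' from pos 12. Output: "NRNRNRRRRRRRRRRRRRR"

Answer: NRNRNRRRRRRRRRRRRRR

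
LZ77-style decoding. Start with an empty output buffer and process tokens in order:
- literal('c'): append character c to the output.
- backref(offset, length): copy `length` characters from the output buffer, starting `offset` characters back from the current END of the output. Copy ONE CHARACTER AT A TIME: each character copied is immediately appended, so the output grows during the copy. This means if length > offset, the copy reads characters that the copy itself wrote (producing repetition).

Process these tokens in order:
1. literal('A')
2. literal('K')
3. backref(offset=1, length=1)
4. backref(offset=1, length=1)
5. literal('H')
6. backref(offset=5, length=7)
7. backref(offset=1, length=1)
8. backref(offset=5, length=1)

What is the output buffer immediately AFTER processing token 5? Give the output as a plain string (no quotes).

Token 1: literal('A'). Output: "A"
Token 2: literal('K'). Output: "AK"
Token 3: backref(off=1, len=1). Copied 'K' from pos 1. Output: "AKK"
Token 4: backref(off=1, len=1). Copied 'K' from pos 2. Output: "AKKK"
Token 5: literal('H'). Output: "AKKKH"

Answer: AKKKH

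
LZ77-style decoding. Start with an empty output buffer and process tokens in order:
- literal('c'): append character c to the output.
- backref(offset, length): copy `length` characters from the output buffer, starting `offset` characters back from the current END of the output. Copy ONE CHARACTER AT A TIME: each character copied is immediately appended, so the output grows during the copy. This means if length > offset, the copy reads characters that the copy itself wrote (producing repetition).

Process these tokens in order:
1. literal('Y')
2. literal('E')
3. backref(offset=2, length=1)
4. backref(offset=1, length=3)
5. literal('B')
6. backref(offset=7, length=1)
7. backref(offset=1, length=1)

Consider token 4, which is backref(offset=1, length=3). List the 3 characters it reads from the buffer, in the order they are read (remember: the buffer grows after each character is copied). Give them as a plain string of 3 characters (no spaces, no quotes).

Token 1: literal('Y'). Output: "Y"
Token 2: literal('E'). Output: "YE"
Token 3: backref(off=2, len=1). Copied 'Y' from pos 0. Output: "YEY"
Token 4: backref(off=1, len=3). Buffer before: "YEY" (len 3)
  byte 1: read out[2]='Y', append. Buffer now: "YEYY"
  byte 2: read out[3]='Y', append. Buffer now: "YEYYY"
  byte 3: read out[4]='Y', append. Buffer now: "YEYYYY"

Answer: YYY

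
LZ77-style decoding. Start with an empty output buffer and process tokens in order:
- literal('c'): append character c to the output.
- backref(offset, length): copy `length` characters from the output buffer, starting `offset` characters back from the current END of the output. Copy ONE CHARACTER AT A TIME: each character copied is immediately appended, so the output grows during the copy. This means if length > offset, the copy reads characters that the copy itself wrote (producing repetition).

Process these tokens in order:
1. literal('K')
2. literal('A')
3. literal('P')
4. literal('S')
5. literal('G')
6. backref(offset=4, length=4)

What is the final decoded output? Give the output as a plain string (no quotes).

Answer: KAPSGAPSG

Derivation:
Token 1: literal('K'). Output: "K"
Token 2: literal('A'). Output: "KA"
Token 3: literal('P'). Output: "KAP"
Token 4: literal('S'). Output: "KAPS"
Token 5: literal('G'). Output: "KAPSG"
Token 6: backref(off=4, len=4). Copied 'APSG' from pos 1. Output: "KAPSGAPSG"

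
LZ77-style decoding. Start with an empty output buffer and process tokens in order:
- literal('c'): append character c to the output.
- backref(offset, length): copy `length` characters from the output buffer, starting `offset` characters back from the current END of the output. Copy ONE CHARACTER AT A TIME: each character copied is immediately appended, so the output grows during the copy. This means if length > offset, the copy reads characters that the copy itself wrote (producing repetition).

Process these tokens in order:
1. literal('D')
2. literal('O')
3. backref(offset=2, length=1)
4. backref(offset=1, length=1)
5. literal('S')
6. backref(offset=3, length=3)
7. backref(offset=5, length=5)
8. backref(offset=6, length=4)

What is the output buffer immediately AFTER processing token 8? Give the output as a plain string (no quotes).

Answer: DODDSDDSDSDDSSDSD

Derivation:
Token 1: literal('D'). Output: "D"
Token 2: literal('O'). Output: "DO"
Token 3: backref(off=2, len=1). Copied 'D' from pos 0. Output: "DOD"
Token 4: backref(off=1, len=1). Copied 'D' from pos 2. Output: "DODD"
Token 5: literal('S'). Output: "DODDS"
Token 6: backref(off=3, len=3). Copied 'DDS' from pos 2. Output: "DODDSDDS"
Token 7: backref(off=5, len=5). Copied 'DSDDS' from pos 3. Output: "DODDSDDSDSDDS"
Token 8: backref(off=6, len=4). Copied 'SDSD' from pos 7. Output: "DODDSDDSDSDDSSDSD"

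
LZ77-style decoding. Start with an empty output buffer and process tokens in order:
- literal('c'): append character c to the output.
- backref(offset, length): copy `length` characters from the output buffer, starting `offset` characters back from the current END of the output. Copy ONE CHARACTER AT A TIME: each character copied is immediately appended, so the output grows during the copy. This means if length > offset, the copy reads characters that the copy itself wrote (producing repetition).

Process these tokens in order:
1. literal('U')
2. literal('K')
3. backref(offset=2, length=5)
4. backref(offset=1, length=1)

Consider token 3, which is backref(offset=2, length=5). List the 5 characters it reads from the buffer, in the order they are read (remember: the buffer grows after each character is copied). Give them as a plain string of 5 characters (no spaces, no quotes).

Answer: UKUKU

Derivation:
Token 1: literal('U'). Output: "U"
Token 2: literal('K'). Output: "UK"
Token 3: backref(off=2, len=5). Buffer before: "UK" (len 2)
  byte 1: read out[0]='U', append. Buffer now: "UKU"
  byte 2: read out[1]='K', append. Buffer now: "UKUK"
  byte 3: read out[2]='U', append. Buffer now: "UKUKU"
  byte 4: read out[3]='K', append. Buffer now: "UKUKUK"
  byte 5: read out[4]='U', append. Buffer now: "UKUKUKU"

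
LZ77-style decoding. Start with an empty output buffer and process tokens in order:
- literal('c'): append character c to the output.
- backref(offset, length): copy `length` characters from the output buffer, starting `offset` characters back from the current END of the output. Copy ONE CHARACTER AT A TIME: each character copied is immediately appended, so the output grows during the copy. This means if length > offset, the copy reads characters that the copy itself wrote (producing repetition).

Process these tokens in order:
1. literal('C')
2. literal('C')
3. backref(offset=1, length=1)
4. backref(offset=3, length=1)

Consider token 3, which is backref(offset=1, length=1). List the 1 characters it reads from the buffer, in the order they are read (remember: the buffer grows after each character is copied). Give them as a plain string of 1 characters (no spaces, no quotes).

Token 1: literal('C'). Output: "C"
Token 2: literal('C'). Output: "CC"
Token 3: backref(off=1, len=1). Buffer before: "CC" (len 2)
  byte 1: read out[1]='C', append. Buffer now: "CCC"

Answer: C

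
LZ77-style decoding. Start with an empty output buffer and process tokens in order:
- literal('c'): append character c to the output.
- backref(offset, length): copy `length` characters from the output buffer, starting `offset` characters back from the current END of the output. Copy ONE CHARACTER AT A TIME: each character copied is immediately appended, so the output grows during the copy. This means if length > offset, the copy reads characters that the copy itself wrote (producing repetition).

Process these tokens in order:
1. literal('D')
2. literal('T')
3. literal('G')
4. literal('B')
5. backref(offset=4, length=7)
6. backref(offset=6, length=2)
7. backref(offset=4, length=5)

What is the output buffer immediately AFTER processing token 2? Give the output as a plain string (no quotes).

Answer: DT

Derivation:
Token 1: literal('D'). Output: "D"
Token 2: literal('T'). Output: "DT"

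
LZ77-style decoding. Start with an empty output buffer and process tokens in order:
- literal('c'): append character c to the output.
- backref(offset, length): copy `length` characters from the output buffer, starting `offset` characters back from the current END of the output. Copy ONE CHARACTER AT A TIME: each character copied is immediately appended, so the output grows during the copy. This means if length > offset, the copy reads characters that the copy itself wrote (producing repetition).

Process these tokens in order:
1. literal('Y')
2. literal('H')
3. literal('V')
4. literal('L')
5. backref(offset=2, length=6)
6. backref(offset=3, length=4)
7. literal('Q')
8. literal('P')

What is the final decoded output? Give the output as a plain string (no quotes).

Token 1: literal('Y'). Output: "Y"
Token 2: literal('H'). Output: "YH"
Token 3: literal('V'). Output: "YHV"
Token 4: literal('L'). Output: "YHVL"
Token 5: backref(off=2, len=6) (overlapping!). Copied 'VLVLVL' from pos 2. Output: "YHVLVLVLVL"
Token 6: backref(off=3, len=4) (overlapping!). Copied 'LVLL' from pos 7. Output: "YHVLVLVLVLLVLL"
Token 7: literal('Q'). Output: "YHVLVLVLVLLVLLQ"
Token 8: literal('P'). Output: "YHVLVLVLVLLVLLQP"

Answer: YHVLVLVLVLLVLLQP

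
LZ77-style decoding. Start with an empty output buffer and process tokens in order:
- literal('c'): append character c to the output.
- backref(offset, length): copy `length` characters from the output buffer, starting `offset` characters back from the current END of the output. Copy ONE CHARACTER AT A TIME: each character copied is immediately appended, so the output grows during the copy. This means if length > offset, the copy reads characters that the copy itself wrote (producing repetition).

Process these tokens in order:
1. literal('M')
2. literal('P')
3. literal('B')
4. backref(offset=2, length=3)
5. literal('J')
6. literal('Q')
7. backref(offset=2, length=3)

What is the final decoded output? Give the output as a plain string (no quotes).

Answer: MPBPBPJQJQJ

Derivation:
Token 1: literal('M'). Output: "M"
Token 2: literal('P'). Output: "MP"
Token 3: literal('B'). Output: "MPB"
Token 4: backref(off=2, len=3) (overlapping!). Copied 'PBP' from pos 1. Output: "MPBPBP"
Token 5: literal('J'). Output: "MPBPBPJ"
Token 6: literal('Q'). Output: "MPBPBPJQ"
Token 7: backref(off=2, len=3) (overlapping!). Copied 'JQJ' from pos 6. Output: "MPBPBPJQJQJ"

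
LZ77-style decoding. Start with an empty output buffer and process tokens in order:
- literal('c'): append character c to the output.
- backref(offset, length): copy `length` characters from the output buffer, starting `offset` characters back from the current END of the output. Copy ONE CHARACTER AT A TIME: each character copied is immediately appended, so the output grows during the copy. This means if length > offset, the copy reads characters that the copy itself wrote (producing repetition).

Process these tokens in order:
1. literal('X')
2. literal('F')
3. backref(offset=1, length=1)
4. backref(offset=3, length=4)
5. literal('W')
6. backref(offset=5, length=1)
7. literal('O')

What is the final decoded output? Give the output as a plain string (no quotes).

Answer: XFFXFFXWXO

Derivation:
Token 1: literal('X'). Output: "X"
Token 2: literal('F'). Output: "XF"
Token 3: backref(off=1, len=1). Copied 'F' from pos 1. Output: "XFF"
Token 4: backref(off=3, len=4) (overlapping!). Copied 'XFFX' from pos 0. Output: "XFFXFFX"
Token 5: literal('W'). Output: "XFFXFFXW"
Token 6: backref(off=5, len=1). Copied 'X' from pos 3. Output: "XFFXFFXWX"
Token 7: literal('O'). Output: "XFFXFFXWXO"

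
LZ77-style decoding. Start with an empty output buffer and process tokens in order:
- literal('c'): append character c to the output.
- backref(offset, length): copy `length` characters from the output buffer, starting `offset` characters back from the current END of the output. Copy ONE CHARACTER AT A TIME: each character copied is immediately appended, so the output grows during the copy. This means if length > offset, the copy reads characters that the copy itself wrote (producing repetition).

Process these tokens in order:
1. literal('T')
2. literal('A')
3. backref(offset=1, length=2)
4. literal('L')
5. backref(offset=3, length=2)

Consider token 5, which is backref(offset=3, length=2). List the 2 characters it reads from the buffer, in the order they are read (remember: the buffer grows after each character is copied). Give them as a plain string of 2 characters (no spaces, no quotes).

Answer: AA

Derivation:
Token 1: literal('T'). Output: "T"
Token 2: literal('A'). Output: "TA"
Token 3: backref(off=1, len=2) (overlapping!). Copied 'AA' from pos 1. Output: "TAAA"
Token 4: literal('L'). Output: "TAAAL"
Token 5: backref(off=3, len=2). Buffer before: "TAAAL" (len 5)
  byte 1: read out[2]='A', append. Buffer now: "TAAALA"
  byte 2: read out[3]='A', append. Buffer now: "TAAALAA"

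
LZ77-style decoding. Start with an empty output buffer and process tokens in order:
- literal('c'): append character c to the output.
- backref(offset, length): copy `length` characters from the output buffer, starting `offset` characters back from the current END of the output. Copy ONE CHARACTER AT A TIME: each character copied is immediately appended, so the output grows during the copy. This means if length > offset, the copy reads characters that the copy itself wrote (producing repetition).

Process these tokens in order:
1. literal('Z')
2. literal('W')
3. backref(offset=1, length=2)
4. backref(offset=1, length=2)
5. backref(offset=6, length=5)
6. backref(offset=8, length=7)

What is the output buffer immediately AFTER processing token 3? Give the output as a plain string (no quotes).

Token 1: literal('Z'). Output: "Z"
Token 2: literal('W'). Output: "ZW"
Token 3: backref(off=1, len=2) (overlapping!). Copied 'WW' from pos 1. Output: "ZWWW"

Answer: ZWWW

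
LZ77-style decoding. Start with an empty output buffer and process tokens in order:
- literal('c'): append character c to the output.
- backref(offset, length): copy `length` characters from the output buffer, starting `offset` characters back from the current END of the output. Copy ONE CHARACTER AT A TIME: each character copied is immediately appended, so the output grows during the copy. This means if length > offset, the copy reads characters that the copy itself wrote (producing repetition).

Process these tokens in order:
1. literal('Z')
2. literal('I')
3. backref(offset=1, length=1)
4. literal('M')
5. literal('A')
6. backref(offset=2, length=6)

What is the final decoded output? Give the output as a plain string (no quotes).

Token 1: literal('Z'). Output: "Z"
Token 2: literal('I'). Output: "ZI"
Token 3: backref(off=1, len=1). Copied 'I' from pos 1. Output: "ZII"
Token 4: literal('M'). Output: "ZIIM"
Token 5: literal('A'). Output: "ZIIMA"
Token 6: backref(off=2, len=6) (overlapping!). Copied 'MAMAMA' from pos 3. Output: "ZIIMAMAMAMA"

Answer: ZIIMAMAMAMA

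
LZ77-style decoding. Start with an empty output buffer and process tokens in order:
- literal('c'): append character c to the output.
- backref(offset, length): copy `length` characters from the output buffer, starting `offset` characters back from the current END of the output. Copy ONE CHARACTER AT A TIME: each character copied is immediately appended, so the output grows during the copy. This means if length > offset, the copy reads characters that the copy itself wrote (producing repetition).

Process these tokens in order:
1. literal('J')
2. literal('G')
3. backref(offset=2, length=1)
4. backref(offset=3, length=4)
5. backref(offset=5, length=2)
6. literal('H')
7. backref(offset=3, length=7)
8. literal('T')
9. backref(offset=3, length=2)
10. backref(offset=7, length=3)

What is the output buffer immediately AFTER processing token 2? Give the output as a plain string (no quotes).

Token 1: literal('J'). Output: "J"
Token 2: literal('G'). Output: "JG"

Answer: JG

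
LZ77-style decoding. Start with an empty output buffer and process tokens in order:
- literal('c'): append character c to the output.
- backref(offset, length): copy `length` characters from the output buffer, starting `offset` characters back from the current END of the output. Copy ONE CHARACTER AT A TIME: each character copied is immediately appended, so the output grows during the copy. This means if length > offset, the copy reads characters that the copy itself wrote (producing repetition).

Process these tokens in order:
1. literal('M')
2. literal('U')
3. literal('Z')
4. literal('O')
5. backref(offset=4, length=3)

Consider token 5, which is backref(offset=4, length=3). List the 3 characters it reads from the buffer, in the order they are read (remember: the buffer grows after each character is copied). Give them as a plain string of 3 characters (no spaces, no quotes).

Answer: MUZ

Derivation:
Token 1: literal('M'). Output: "M"
Token 2: literal('U'). Output: "MU"
Token 3: literal('Z'). Output: "MUZ"
Token 4: literal('O'). Output: "MUZO"
Token 5: backref(off=4, len=3). Buffer before: "MUZO" (len 4)
  byte 1: read out[0]='M', append. Buffer now: "MUZOM"
  byte 2: read out[1]='U', append. Buffer now: "MUZOMU"
  byte 3: read out[2]='Z', append. Buffer now: "MUZOMUZ"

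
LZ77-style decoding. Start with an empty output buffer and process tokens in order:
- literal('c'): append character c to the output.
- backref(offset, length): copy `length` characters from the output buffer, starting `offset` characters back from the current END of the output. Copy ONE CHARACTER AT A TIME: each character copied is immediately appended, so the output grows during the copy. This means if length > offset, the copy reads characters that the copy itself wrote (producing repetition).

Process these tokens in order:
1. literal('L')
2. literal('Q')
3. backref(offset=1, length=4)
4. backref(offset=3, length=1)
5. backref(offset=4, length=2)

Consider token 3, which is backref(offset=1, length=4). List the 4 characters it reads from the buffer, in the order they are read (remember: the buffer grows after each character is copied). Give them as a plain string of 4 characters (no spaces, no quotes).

Answer: QQQQ

Derivation:
Token 1: literal('L'). Output: "L"
Token 2: literal('Q'). Output: "LQ"
Token 3: backref(off=1, len=4). Buffer before: "LQ" (len 2)
  byte 1: read out[1]='Q', append. Buffer now: "LQQ"
  byte 2: read out[2]='Q', append. Buffer now: "LQQQ"
  byte 3: read out[3]='Q', append. Buffer now: "LQQQQ"
  byte 4: read out[4]='Q', append. Buffer now: "LQQQQQ"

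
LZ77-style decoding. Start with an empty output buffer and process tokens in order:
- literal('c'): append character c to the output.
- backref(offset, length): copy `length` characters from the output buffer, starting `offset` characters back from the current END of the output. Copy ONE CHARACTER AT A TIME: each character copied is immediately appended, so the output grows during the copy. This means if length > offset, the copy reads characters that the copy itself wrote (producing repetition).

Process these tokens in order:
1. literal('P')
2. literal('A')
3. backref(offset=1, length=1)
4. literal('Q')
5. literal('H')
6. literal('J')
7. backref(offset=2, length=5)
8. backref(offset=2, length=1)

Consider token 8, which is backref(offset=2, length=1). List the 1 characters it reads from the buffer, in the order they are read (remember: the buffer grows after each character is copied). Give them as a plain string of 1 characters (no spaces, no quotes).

Answer: J

Derivation:
Token 1: literal('P'). Output: "P"
Token 2: literal('A'). Output: "PA"
Token 3: backref(off=1, len=1). Copied 'A' from pos 1. Output: "PAA"
Token 4: literal('Q'). Output: "PAAQ"
Token 5: literal('H'). Output: "PAAQH"
Token 6: literal('J'). Output: "PAAQHJ"
Token 7: backref(off=2, len=5) (overlapping!). Copied 'HJHJH' from pos 4. Output: "PAAQHJHJHJH"
Token 8: backref(off=2, len=1). Buffer before: "PAAQHJHJHJH" (len 11)
  byte 1: read out[9]='J', append. Buffer now: "PAAQHJHJHJHJ"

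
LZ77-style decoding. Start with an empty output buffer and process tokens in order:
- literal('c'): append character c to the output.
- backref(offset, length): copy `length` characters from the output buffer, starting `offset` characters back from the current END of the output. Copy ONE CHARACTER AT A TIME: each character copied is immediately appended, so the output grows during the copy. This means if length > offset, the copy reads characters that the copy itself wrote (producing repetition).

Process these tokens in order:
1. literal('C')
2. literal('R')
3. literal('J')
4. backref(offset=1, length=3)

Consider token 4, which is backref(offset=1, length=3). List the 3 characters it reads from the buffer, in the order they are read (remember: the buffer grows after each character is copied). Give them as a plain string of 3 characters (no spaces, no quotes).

Token 1: literal('C'). Output: "C"
Token 2: literal('R'). Output: "CR"
Token 3: literal('J'). Output: "CRJ"
Token 4: backref(off=1, len=3). Buffer before: "CRJ" (len 3)
  byte 1: read out[2]='J', append. Buffer now: "CRJJ"
  byte 2: read out[3]='J', append. Buffer now: "CRJJJ"
  byte 3: read out[4]='J', append. Buffer now: "CRJJJJ"

Answer: JJJ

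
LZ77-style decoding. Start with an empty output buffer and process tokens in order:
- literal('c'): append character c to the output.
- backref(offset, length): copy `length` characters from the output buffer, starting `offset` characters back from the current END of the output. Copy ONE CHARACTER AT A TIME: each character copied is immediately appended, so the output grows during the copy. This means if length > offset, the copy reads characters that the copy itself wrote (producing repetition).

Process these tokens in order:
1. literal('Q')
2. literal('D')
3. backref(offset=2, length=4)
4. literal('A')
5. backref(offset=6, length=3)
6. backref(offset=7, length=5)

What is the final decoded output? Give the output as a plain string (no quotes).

Token 1: literal('Q'). Output: "Q"
Token 2: literal('D'). Output: "QD"
Token 3: backref(off=2, len=4) (overlapping!). Copied 'QDQD' from pos 0. Output: "QDQDQD"
Token 4: literal('A'). Output: "QDQDQDA"
Token 5: backref(off=6, len=3). Copied 'DQD' from pos 1. Output: "QDQDQDADQD"
Token 6: backref(off=7, len=5). Copied 'DQDAD' from pos 3. Output: "QDQDQDADQDDQDAD"

Answer: QDQDQDADQDDQDAD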